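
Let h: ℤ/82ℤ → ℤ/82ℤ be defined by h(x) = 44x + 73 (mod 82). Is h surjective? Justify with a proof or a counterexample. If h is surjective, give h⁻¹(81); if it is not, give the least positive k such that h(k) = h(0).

41

Since gcd(44, 82) = 2, we have 44x ≡ 0 (mod 2) for all x, so h(x) ≡ 1 (mod 2).
But 0 ≢ 1 (mod 2), so 0 ∈ ℤ/82ℤ has no preimage. Hence h is not surjective.
Since h is not surjective, we find the least positive k with h(k) = h(0): this means 44k ≡ 0 (mod 82), i.e. 82 ∣ 44k. Since gcd(44, 82) = 2, dividing through by 2 this holds exactly when 41 ∣ 22k, and as gcd(22, 41) = 1, exactly when 41 ∣ k.
The smallest positive such k is 41.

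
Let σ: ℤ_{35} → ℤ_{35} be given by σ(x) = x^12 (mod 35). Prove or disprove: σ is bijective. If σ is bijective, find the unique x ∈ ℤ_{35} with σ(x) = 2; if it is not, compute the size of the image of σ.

σ(1) = 1^12 = 1.
σ(2): Repeated squaring mod 35: 2^1 ≡ 2, 2^2 ≡ 2² = 4, 2^4 ≡ 4² = 16, 2^8 ≡ 16² = 256 ≡ 11. Since 12 = 8 + 4, 2^12 ≡ 11·16: 11·16 = 176 ≡ 1. So 2^12 ≡ 1 (mod 35).
So σ(1) = σ(2) = 1 while 1 ≠ 2, hence σ is not injective, hence not bijective.
Since σ is not bijective, we determine |image(σ)|. Computing x^12 mod 35 for each x (by repeated squaring, reducing mod 35 at every step), the values σ(0), σ(1), …, σ(34) are: 0, 1, 1, 1, 1, 15, 1, 21, 1, 1, 15, 1, 1, 1, 21, 15, 1, 1, 1, 1, 15, 21, 1, 1, 1, 15, 1, 1, 21, 1, 15, 1, 1, 1, 1.
The distinct values are {0, 1, 15, 21}; there are 4 of them.

4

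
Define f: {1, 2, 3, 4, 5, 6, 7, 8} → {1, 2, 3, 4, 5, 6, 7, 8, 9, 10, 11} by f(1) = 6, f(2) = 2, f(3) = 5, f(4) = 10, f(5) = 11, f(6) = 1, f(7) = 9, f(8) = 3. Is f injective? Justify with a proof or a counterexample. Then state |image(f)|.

8

The values f(1), …, f(8) are 6, 2, 5, 10, 11, 1, 9, 3 — all distinct.
So f(u) = f(v) only when u = v, and f is injective.
The image of f is {1, 2, 3, 5, 6, 9, 10, 11}, which has 8 elements.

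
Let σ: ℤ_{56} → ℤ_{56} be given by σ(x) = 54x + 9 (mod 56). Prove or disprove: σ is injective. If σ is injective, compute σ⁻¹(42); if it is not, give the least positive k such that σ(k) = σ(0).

28

By definition, injectivity means: for all x_1, x_2 in the domain, σ(x_1) = σ(x_2) implies x_1 = x_2.
We have gcd(54, 56) = 2 > 1. Taking x_1 = 0 and x_2 = 28: σ(0) = 9 and σ(28) = 54·28 + 9 = 1521 ≡ 9 (mod 56).
So σ(0) = σ(28) while 0 ≠ 28, therefore σ is not injective.
Since σ is not injective, we find the least positive k with σ(k) = σ(0): this means 54k ≡ 0 (mod 56), i.e. 56 ∣ 54k. Since gcd(54, 56) = 2, dividing through by 2 this holds exactly when 28 ∣ 27k, and as gcd(27, 28) = 1, exactly when 28 ∣ k.
The smallest positive such k is 28.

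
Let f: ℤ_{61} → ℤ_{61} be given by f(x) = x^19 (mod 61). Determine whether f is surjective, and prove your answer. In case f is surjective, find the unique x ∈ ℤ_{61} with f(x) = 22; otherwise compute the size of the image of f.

Since 61 is prime, the nonzero elements of ℤ_{61} form a cyclic group of order 60.
As gcd(19, 60) = 1, raising to the 19th power is a bijection on this group: if s^19 ≡ t^19 then (st^{−1})^19 = 1, and the only element of order dividing gcd(19, 60) = 1 is 1, so s = t.
With f(0) = 0 this makes f injective on all of ℤ_{61}, hence bijective (finite equal-size domain and codomain). In particular f is surjective.
Since f is surjective, we find the preimage of 22. The inverse of x ↦ x^19 on (ℤ_{61})^× is x ↦ x^19, because 19·19 = 361 = 6·60 + 1 ≡ 1 (mod 60) and x^{60} = 1 for x ≠ 0 (Fermat). So f⁻¹(22) = 22^19 mod 61.
Repeated squaring mod 61: 22^1 ≡ 22, 22^2 ≡ 22² = 484 ≡ 57, 22^4 ≡ 57² = 3249 ≡ 16, 22^8 ≡ 16² = 256 ≡ 12, 22^16 ≡ 12² = 144 ≡ 22. Since 19 = 16 + 2 + 1, 22^19 ≡ 22·57·22: 22·57 = 1254 ≡ 34, then 34·22 = 748 ≡ 16. So 22^19 ≡ 16 (mod 61).
Hence f⁻¹(22) = 16.

16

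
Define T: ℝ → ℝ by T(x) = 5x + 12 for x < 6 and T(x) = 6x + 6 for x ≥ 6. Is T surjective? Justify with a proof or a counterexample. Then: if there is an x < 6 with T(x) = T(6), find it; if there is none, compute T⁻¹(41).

Both pieces are strictly increasing (slopes 5 and 6), so each is injective on its own interval.
The left piece maps (−∞, 6) onto (−∞, 42); the right piece maps [6, ∞) onto [42, ∞).
These images together cover ℝ, so T is surjective.
Because the two images are disjoint, no x < 6 has T(x) = T(6), so we compute T⁻¹(41): 41 lies in (−∞, 42), so solve 5x + 12 = 41: x = (41 − 12)/5 = 29/5.

29/5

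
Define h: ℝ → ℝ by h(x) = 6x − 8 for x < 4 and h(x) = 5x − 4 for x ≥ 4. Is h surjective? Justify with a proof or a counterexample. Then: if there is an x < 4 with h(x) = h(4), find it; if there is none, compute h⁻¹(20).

24/5

Both pieces are strictly increasing (slopes 6 and 5), so each is injective on its own interval.
The left piece maps (−∞, 4) onto (−∞, 16); the right piece maps [4, ∞) onto [16, ∞).
These images together cover ℝ, so h is surjective.
Because the two images are disjoint, no x < 4 has h(x) = h(4), so we compute h⁻¹(20): 20 lies in [16, ∞), so solve 5x − 4 = 20: x = (20 + 4)/5 = 24/5.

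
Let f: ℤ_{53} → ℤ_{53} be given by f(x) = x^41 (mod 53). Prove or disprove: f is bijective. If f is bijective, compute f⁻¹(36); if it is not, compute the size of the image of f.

Since 53 is prime, the nonzero elements of ℤ_{53} form a cyclic group of order 52.
As gcd(41, 52) = 1, raising to the 41st power is a bijection on this group: if x_1^41 ≡ x_2^41 then (x_1x_2^{−1})^41 = 1, and the only element of order dividing gcd(41, 52) = 1 is 1, so x_1 = x_2.
With f(0) = 0 this makes f injective on all of ℤ_{53}, hence bijective (finite equal-size domain and codomain). In particular f is bijective.
Since f is bijective, we find the preimage of 36. The inverse of x ↦ x^41 on (ℤ_{53})^× is x ↦ x^33, because 41·33 = 1353 = 26·52 + 1 ≡ 1 (mod 52) and x^{52} = 1 for x ≠ 0 (Fermat). So f⁻¹(36) = 36^33 mod 53.
Repeated squaring mod 53: 36^1 ≡ 36, 36^2 ≡ 36² = 1296 ≡ 24, 36^4 ≡ 24² = 576 ≡ 46, 36^8 ≡ 46² = 2116 ≡ 49, 36^16 ≡ 49² = 2401 ≡ 16, 36^32 ≡ 16² = 256 ≡ 44. Since 33 = 32 + 1, 36^33 ≡ 44·36: 44·36 = 1584 ≡ 47. So 36^33 ≡ 47 (mod 53).
Hence f⁻¹(36) = 47.

47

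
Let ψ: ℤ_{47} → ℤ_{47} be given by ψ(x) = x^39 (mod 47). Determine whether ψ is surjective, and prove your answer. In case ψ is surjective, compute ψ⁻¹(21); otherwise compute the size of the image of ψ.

Since 47 is prime, the nonzero elements of ℤ_{47} form a cyclic group of order 46.
As gcd(39, 46) = 1, raising to the 39th power is a bijection on this group: if u^39 ≡ v^39 then (uv^{−1})^39 = 1, and the only element of order dividing gcd(39, 46) = 1 is 1, so u = v.
With ψ(0) = 0 this makes ψ injective on all of ℤ_{47}, hence bijective (finite equal-size domain and codomain). In particular ψ is surjective.
Since ψ is surjective, we find the preimage of 21. The inverse of x ↦ x^39 on (ℤ_{47})^× is x ↦ x^13, because 39·13 = 507 = 11·46 + 1 ≡ 1 (mod 46) and x^{46} = 1 for x ≠ 0 (Fermat). So ψ⁻¹(21) = 21^13 mod 47.
Repeated squaring mod 47: 21^1 ≡ 21, 21^2 ≡ 21² = 441 ≡ 18, 21^4 ≡ 18² = 324 ≡ 42, 21^8 ≡ 42² = 1764 ≡ 25. Since 13 = 8 + 4 + 1, 21^13 ≡ 25·42·21: 25·42 = 1050 ≡ 16, then 16·21 = 336 ≡ 7. So 21^13 ≡ 7 (mod 47).
Hence ψ⁻¹(21) = 7.

7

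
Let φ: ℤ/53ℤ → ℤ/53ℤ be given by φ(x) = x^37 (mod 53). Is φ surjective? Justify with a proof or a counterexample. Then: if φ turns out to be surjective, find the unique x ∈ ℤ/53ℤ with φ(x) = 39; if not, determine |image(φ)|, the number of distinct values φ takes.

Since 53 is prime, the nonzero elements of ℤ/53ℤ form a cyclic group of order 52.
As gcd(37, 52) = 1, raising to the 37th power is a bijection on this group: if a^37 ≡ b^37 then (ab^{−1})^37 = 1, and the only element of order dividing gcd(37, 52) = 1 is 1, so a = b.
With φ(0) = 0 this makes φ injective on all of ℤ/53ℤ, hence bijective (finite equal-size domain and codomain). In particular φ is surjective.
Since φ is surjective, we find the preimage of 39. The inverse of x ↦ x^37 on (ℤ/53ℤ)^× is x ↦ x^45, because 37·45 = 1665 = 32·52 + 1 ≡ 1 (mod 52) and x^{52} = 1 for x ≠ 0 (Fermat). So φ⁻¹(39) = 39^45 mod 53.
Repeated squaring mod 53: 39^1 ≡ 39, 39^2 ≡ 39² = 1521 ≡ 37, 39^4 ≡ 37² = 1369 ≡ 44, 39^8 ≡ 44² = 1936 ≡ 28, 39^16 ≡ 28² = 784 ≡ 42, 39^32 ≡ 42² = 1764 ≡ 15. Since 45 = 32 + 8 + 4 + 1, 39^45 ≡ 15·28·44·39: 15·28 = 420 ≡ 49, then 49·44 = 2156 ≡ 36, then 36·39 = 1404 ≡ 26. So 39^45 ≡ 26 (mod 53).
Hence φ⁻¹(39) = 26.

26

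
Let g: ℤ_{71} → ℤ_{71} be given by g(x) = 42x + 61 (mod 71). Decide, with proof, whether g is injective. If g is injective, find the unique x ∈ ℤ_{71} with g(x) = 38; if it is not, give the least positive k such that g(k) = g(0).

By definition, injectivity means: for all a, b in the domain, g(a) = g(b) implies a = b.
Suppose g(a) = g(b) in ℤ_{71}. Then 42a + 61 ≡ 42b + 61 (mod 71), thus 42(a − b) ≡ 0 (mod 71).
Since gcd(42, 71) = 1, 42 is invertible modulo 71, so a − b ≡ 0 (mod 71), i.e. a = b.
So g is injective.
We now compute 42⁻¹ mod 71 explicitly. Euclid's algorithm: 71 = 1·42 + 29, 42 = 1·29 + 13, 29 = 2·13 + 3, 13 = 4·3 + 1; back-substituting gives 1 = 22·42 − 13·71, so 42⁻¹ ≡ 22 (mod 71).
Since g is injective, we find g⁻¹(38): we need 42x ≡ 38 − 61 ≡ 48 (mod 71). Using 42⁻¹ = 22: x ≡ 22·48 = 1056 = 14·71 + 62, so x = 62.
Check: g(62) = 42·62 + 61 = 2665 = 37·71 + 38 ≡ 38 (mod 71).

62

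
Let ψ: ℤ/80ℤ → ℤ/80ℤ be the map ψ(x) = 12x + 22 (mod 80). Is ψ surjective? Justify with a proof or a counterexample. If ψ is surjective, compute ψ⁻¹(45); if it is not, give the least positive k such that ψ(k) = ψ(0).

20

Since gcd(12, 80) = 4, we have 12x ≡ 0 (mod 4) for all x, so ψ(x) ≡ 2 (mod 4).
But 0 ≢ 2 (mod 4), so 0 ∈ ℤ/80ℤ has no preimage. Hence ψ is not surjective.
Since ψ is not surjective, we find the least positive k with ψ(k) = ψ(0): this means 12k ≡ 0 (mod 80), i.e. 80 ∣ 12k. Since gcd(12, 80) = 4, dividing through by 4 this holds exactly when 20 ∣ 3k, and as gcd(3, 20) = 1, exactly when 20 ∣ k.
The smallest positive such k is 20.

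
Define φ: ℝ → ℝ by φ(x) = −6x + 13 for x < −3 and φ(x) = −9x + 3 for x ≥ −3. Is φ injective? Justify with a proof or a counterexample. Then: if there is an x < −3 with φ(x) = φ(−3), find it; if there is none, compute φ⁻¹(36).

Both pieces are strictly decreasing (slopes −6 and −9), so each is injective on its own interval.
The left piece maps (−∞, −3) onto (31, ∞); the right piece maps [−3, ∞) onto (−∞, 30].
These images are disjoint, so no value is attained by both pieces. So φ is injective.
Because the two images are disjoint, no x < −3 has φ(x) = φ(−3), so we compute φ⁻¹(36): 36 lies in (31, ∞), so solve −6x + 13 = 36: x = (36 − 13)/(−6) = −23/6.

-23/6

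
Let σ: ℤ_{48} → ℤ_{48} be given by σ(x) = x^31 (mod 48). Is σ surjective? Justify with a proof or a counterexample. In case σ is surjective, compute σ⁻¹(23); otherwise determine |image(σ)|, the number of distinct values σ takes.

σ(0) = 0^31 = 0.
σ(6): Repeated squaring mod 48: 6^1 ≡ 6, 6^2 ≡ 6² = 36, 6^4 ≡ 36² = 1296 ≡ 0, 6^8 ≡ 0² = 0, 6^16 ≡ 0² = 0. Since 31 = 16 + 8 + 4 + 2 + 1, 6^31 ≡ 0·0·0·36·6: 0·0 = 0, then 0·0 = 0, then 0·36 = 0, then 0·6 = 0. So 6^31 ≡ 0 (mod 48).
So σ(0) = σ(6) = 0 while 0 ≠ 6, thus σ is not injective.
A non-injective map from the 48-element set ℤ_{48} to itself takes at most 47 distinct values, so it cannot be surjective. Hence σ is not surjective.
Since σ is not surjective, we determine |image(σ)|. Computing x^31 mod 48 for each x (by repeated squaring, reducing mod 48 at every step), the values σ(0), σ(1), …, σ(47) are: 0, 1, 32, 27, 16, 29, 0, 7, 32, 9, 16, 35, 0, 37, 32, 15, 16, 17, 0, 43, 32, 45, 16, 23, 0, 25, 32, 3, 16, 5, 0, 31, 32, 33, 16, 11, 0, 13, 32, 39, 16, 41, 0, 19, 32, 21, 16, 47.
The distinct values are {0, 1, 3, 5, 7, 9, 11, 13, 15, 16, 17, 19, 21, 23, 25, 27, 29, 31, 32, 33, 35, 37, 39, 41, 43, 45, 47}; there are 27 of them.

27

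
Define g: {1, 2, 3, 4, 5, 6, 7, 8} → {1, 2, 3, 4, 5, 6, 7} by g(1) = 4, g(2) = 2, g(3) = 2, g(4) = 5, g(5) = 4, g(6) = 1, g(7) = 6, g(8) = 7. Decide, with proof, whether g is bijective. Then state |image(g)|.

6

g(2) = 2 = g(3) with 2 ≠ 3, so g is not injective, hence not bijective.
The image of g is {1, 2, 4, 5, 6, 7}, which has 6 elements.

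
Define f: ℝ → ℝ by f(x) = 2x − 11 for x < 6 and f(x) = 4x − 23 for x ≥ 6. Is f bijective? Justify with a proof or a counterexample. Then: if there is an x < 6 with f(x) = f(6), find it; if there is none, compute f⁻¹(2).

25/4

Both pieces are strictly increasing (slopes 2 and 4), so each is injective on its own interval.
The left piece maps (−∞, 6) onto (−∞, 1); the right piece maps [6, ∞) onto [1, ∞).
Since 1 = 1, the images partition ℝ: f is injective and surjective, hence bijective.
Because the two images are disjoint, no x < 6 has f(x) = f(6), so we compute f⁻¹(2): 2 lies in [1, ∞), so solve 4x − 23 = 2: x = (2 + 23)/4 = 25/4.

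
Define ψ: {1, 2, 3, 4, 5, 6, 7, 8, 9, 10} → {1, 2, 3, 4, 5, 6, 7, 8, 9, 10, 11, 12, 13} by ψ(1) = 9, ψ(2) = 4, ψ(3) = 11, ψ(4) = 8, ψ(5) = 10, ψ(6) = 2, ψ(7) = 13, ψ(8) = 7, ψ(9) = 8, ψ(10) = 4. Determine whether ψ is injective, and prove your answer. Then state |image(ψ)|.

8

ψ(4) = 8 = ψ(9) with 4 ≠ 9, so ψ is not injective.
The image of ψ is {2, 4, 7, 8, 9, 10, 11, 13}, which has 8 elements.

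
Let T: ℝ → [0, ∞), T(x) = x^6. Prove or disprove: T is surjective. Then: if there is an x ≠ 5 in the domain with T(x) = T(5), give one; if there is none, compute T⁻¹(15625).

For any y ∈ [0, ∞), x = y^{1/6} ∈ ℝ satisfies x^6 = y, so T is surjective.
For the follow-up, such an x exists: taking x = −5 ∈ ℝ gives T(−5) = 15625 = T(5) with −5 ≠ 5.

-5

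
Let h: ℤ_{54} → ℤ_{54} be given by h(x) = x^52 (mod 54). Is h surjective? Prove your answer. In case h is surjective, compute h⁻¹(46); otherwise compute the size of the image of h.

20

h(0) = 0^52 = 0.
h(6): Repeated squaring mod 54: 6^1 ≡ 6, 6^2 ≡ 6² = 36, 6^4 ≡ 36² = 1296 ≡ 0, 6^8 ≡ 0² = 0, 6^16 ≡ 0² = 0, 6^32 ≡ 0² = 0. Since 52 = 32 + 16 + 4, 6^52 ≡ 0·0·0: 0·0 = 0, then 0·0 = 0. So 6^52 ≡ 0 (mod 54).
So h(0) = h(6) = 0 while 0 ≠ 6, thus h is not injective.
A non-injective map from the 54-element set ℤ_{54} to itself takes at most 53 distinct values, so it cannot be surjective. Therefore h is not surjective.
Since h is not surjective, we determine |image(h)|. Computing x^52 mod 54 for each x (by repeated squaring, reducing mod 54 at every step), the values h(0), h(1), …, h(53) are: 0, 1, 34, 27, 22, 13, 0, 43, 46, 27, 10, 25, 0, 31, 4, 27, 52, 37, 0, 19, 16, 27, 40, 49, 0, 7, 28, 27, 28, 7, 0, 49, 40, 27, 16, 19, 0, 37, 52, 27, 4, 31, 0, 25, 10, 27, 46, 43, 0, 13, 22, 27, 34, 1.
The distinct values are {0, 1, 4, 7, 10, 13, 16, 19, 22, 25, 27, 28, 31, 34, 37, 40, 43, 46, 49, 52}; there are 20 of them.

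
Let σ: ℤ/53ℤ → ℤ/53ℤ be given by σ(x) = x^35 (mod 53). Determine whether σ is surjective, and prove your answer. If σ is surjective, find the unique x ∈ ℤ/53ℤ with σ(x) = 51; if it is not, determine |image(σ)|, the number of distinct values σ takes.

Since 53 is prime, the nonzero elements of ℤ/53ℤ form a cyclic group of order 52.
As gcd(35, 52) = 1, raising to the 35th power is a bijection on this group: if u^35 ≡ v^35 then (uv^{−1})^35 = 1, and the only element of order dividing gcd(35, 52) = 1 is 1, so u = v.
With σ(0) = 0 this makes σ injective on all of ℤ/53ℤ, hence bijective (finite equal-size domain and codomain). In particular σ is surjective.
Since σ is surjective, we find the preimage of 51. The inverse of x ↦ x^35 on (ℤ/53ℤ)^× is x ↦ x^3, because 35·3 = 105 = 2·52 + 1 ≡ 1 (mod 52) and x^{52} = 1 for x ≠ 0 (Fermat). So σ⁻¹(51) = 51^3 mod 53.
Repeated squaring mod 53: 51^1 ≡ 51, 51^2 ≡ 51² = 2601 ≡ 4. Since 3 = 2 + 1, 51^3 ≡ 4·51: 4·51 = 204 ≡ 45. So 51^3 ≡ 45 (mod 53).
Hence σ⁻¹(51) = 45.

45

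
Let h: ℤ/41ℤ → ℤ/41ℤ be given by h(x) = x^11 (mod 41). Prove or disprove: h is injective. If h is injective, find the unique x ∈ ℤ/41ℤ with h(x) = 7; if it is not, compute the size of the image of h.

Since 41 is prime, the nonzero elements of ℤ/41ℤ form a cyclic group of order 40.
As gcd(11, 40) = 1, raising to the 11th power is a bijection on this group: if s^11 ≡ t^11 then (st^{−1})^11 = 1, and the only element of order dividing gcd(11, 40) = 1 is 1, so s = t.
With h(0) = 0 this makes h injective on all of ℤ/41ℤ, hence bijective (finite equal-size domain and codomain). In particular h is injective.
Since h is injective, we find the preimage of 7. The inverse of x ↦ x^11 on (ℤ/41ℤ)^× is x ↦ x^11, because 11·11 = 121 = 3·40 + 1 ≡ 1 (mod 40) and x^{40} = 1 for x ≠ 0 (Fermat). So h⁻¹(7) = 7^11 mod 41.
Repeated squaring mod 41: 7^1 ≡ 7, 7^2 ≡ 7² = 49 ≡ 8, 7^4 ≡ 8² = 64 ≡ 23, 7^8 ≡ 23² = 529 ≡ 37. Since 11 = 8 + 2 + 1, 7^11 ≡ 37·8·7: 37·8 = 296 ≡ 9, then 9·7 = 63 ≡ 22. So 7^11 ≡ 22 (mod 41).
Hence h⁻¹(7) = 22.

22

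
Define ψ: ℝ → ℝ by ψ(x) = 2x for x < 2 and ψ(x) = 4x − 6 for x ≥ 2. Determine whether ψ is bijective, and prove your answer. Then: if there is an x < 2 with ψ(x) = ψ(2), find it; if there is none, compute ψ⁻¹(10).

1

Both pieces are strictly increasing (slopes 2 and 4), so each is injective on its own interval.
The left piece maps (−∞, 2) onto (−∞, 4); the right piece maps [2, ∞) onto [2, ∞).
These images overlap. In particular ψ(2) = 2 (right piece), and solving 2x = 2 on the left piece gives x = 1 < 2.
So ψ(1) = ψ(2) with 1 ≠ 2, and ψ is not injective, hence not bijective. This x = 1 is the requested value below 2.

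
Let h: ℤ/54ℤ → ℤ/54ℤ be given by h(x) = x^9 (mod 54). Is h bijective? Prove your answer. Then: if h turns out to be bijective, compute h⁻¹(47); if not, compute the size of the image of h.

6

h(0) = 0^9 = 0.
h(6): Repeated squaring mod 54: 6^1 ≡ 6, 6^2 ≡ 6² = 36, 6^4 ≡ 36² = 1296 ≡ 0, 6^8 ≡ 0² = 0. Since 9 = 8 + 1, 6^9 ≡ 0·6: 0·6 = 0. So 6^9 ≡ 0 (mod 54).
So h(0) = h(6) = 0 while 0 ≠ 6, thus h is not injective, hence not bijective.
Since h is not bijective, we determine |image(h)|. Computing x^9 mod 54 for each x (by repeated squaring, reducing mod 54 at every step), the values h(0), h(1), …, h(53) are: 0, 1, 26, 27, 28, 53, 0, 1, 26, 27, 28, 53, 0, 1, 26, 27, 28, 53, 0, 1, 26, 27, 28, 53, 0, 1, 26, 27, 28, 53, 0, 1, 26, 27, 28, 53, 0, 1, 26, 27, 28, 53, 0, 1, 26, 27, 28, 53, 0, 1, 26, 27, 28, 53.
The distinct values are {0, 1, 26, 27, 28, 53}; there are 6 of them.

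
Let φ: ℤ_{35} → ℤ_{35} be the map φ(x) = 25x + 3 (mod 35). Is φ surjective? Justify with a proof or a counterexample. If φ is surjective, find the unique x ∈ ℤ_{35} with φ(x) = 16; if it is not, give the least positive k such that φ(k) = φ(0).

Since gcd(25, 35) = 5, we have 25x ≡ 0 (mod 5) for all x, so φ(x) ≡ 3 (mod 5).
But 0 ≢ 3 (mod 5), so 0 ∈ ℤ_{35} has no preimage. Thus φ is not surjective.
Since φ is not surjective, we find the least positive k with φ(k) = φ(0): this means 25k ≡ 0 (mod 35), i.e. 35 ∣ 25k. Since gcd(25, 35) = 5, dividing through by 5 this holds exactly when 7 ∣ 5k, and as gcd(5, 7) = 1, exactly when 7 ∣ k.
The smallest positive such k is 7.

7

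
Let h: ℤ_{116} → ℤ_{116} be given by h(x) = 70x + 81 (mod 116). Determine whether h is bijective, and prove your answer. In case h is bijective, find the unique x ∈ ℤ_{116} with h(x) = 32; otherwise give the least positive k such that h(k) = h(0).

Recall that h is injective when h(s) = h(t) forces s = t.
We have gcd(70, 116) = 2 > 1. Taking s = 0 and t = 58: h(0) = 81 and h(58) = 70·58 + 81 = 4141 ≡ 81 (mod 116).
So h(0) = h(58) while 0 ≠ 58, hence h is not injective, hence not bijective.
Since h is not bijective, we find the least positive k with h(k) = h(0): this means 70k ≡ 0 (mod 116), i.e. 116 ∣ 70k. Since gcd(70, 116) = 2, dividing through by 2 this holds exactly when 58 ∣ 35k, and as gcd(35, 58) = 1, exactly when 58 ∣ k.
The smallest positive such k is 58.

58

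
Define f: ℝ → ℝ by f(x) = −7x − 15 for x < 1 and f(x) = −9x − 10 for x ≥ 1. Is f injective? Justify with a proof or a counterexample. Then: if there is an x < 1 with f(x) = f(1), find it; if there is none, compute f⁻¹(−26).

Both pieces are strictly decreasing (slopes −7 and −9), so each is injective on its own interval.
The left piece maps (−∞, 1) onto (−22, ∞); the right piece maps [1, ∞) onto (−∞, −19].
These images overlap. In particular f(1) = −19 (right piece), and solving −7x − 15 = −19 on the left piece gives x = 4/7 < 1.
So f(4/7) = f(1) with 4/7 ≠ 1, and f is not injective. This x = 4/7 is the requested value below 1.

4/7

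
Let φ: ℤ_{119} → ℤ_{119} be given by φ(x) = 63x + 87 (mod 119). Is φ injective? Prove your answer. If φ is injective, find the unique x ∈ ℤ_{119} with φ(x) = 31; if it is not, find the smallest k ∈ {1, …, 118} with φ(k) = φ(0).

We have gcd(63, 119) = 7 > 1. Taking a = 0 and b = 17: φ(0) = 87 and φ(17) = 63·17 + 87 = 1158 ≡ 87 (mod 119).
So φ(0) = φ(17) while 0 ≠ 17, thus φ is not injective.
Since φ is not injective, we find the least positive k with φ(k) = φ(0): this means 63k ≡ 0 (mod 119), i.e. 119 ∣ 63k. Since gcd(63, 119) = 7, dividing through by 7 this holds exactly when 17 ∣ 9k, and as gcd(9, 17) = 1, exactly when 17 ∣ k.
The smallest positive such k is 17.

17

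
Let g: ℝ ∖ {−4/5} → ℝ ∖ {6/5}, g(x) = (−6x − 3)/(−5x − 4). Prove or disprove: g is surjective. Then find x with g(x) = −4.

For any y ≠ 6/5, solving y(−5x − 4) = −6x − 3 for x gives a well-defined x ≠ −4/5. So g is surjective.
Solving g(x) = −4: cross-multiplying gives −6x − 3 = −4(−5x − 4), which rearranges to −26x = 19, so x = −19/26.

-19/26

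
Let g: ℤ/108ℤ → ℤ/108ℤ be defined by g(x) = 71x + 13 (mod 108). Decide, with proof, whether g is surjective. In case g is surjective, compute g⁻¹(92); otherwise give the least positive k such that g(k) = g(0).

65

Since gcd(71, 108) = 1, 71 is invertible modulo 108. Euclid's algorithm: 108 = 1·71 + 37, 71 = 1·37 + 34, 37 = 1·34 + 3, 34 = 11·3 + 1; back-substituting gives 1 = 35·71 − 23·108, so 71⁻¹ ≡ 35 (mod 108).
For any y ∈ ℤ/108ℤ, x = 35(y − 13) mod 108 satisfies g(x) = 71·35(y − 13) + 13 ≡ y (since 71·35 ≡ 1 mod 108). So every y has a preimage.
Thus g is surjective.
Since g is surjective, we compute g⁻¹(92): solve 71x + 13 ≡ 92 (mod 108), i.e. 71x ≡ 79 (mod 108).
Multiplying by 71⁻¹ = 35 gives x ≡ 35·79 = 2765 = 25·108 + 65 ≡ 65 (mod 108).
Check: g(65) = 71·65 + 13 = 4628 = 42·108 + 92 ≡ 92 (mod 108).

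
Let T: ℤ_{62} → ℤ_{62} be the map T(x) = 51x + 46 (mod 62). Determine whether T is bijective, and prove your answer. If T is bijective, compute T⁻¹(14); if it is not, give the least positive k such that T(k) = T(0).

48

Recall: T is injective if T(a) = T(b) implies a = b.
If T(a) = T(b), then 51a ≡ 51b (mod 62). Because gcd(51, 62) = 1, we may cancel 51 to get a ≡ b (mod 62).
We now compute 51⁻¹ mod 62 explicitly. Euclid's algorithm: 62 = 1·51 + 11, 51 = 4·11 + 7, 11 = 1·7 + 4, 7 = 1·4 + 3, 4 = 1·3 + 1; back-substituting gives 1 = 45·51 − 37·62, so 51⁻¹ ≡ 45 (mod 62).
For any y ∈ ℤ_{62}, x = 45(y − 46) mod 62 satisfies T(x) = 51·45(y − 46) + 46 ≡ y (since 51·45 ≡ 1 mod 62). So every y has a preimage.
Thus T is bijective.
Since T is bijective, we compute T⁻¹(14): solve 51x + 46 ≡ 14 (mod 62), i.e. 51x ≡ 30 (mod 62).
Multiplying by 51⁻¹ = 45 gives x ≡ 45·30 = 1350 = 21·62 + 48 ≡ 48 (mod 62).
Check: T(48) = 51·48 + 46 = 2494 = 40·62 + 14 ≡ 14 (mod 62).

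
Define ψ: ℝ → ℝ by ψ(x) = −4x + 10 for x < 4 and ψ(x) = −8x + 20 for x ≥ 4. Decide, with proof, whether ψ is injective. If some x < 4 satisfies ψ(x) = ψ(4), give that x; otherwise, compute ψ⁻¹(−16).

9/2

Both pieces are strictly decreasing (slopes −4 and −8), so each is injective on its own interval.
The left piece maps (−∞, 4) onto (−6, ∞); the right piece maps [4, ∞) onto (−∞, −12].
These images are disjoint, so no value is attained by both pieces. Hence ψ is injective.
Because the two images are disjoint, no x < 4 has ψ(x) = ψ(4), so we compute ψ⁻¹(−16): −16 lies in (−∞, −12], so solve −8x + 20 = −16: x = (−16 − 20)/(−8) = 9/2.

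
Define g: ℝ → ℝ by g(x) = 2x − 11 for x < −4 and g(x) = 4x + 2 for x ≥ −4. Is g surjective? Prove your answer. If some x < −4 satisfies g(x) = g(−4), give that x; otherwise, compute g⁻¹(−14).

Both pieces are strictly increasing (slopes 2 and 4), so each is injective on its own interval.
The left piece maps (−∞, −4) onto (−∞, −19); the right piece maps [−4, ∞) onto [−14, ∞).
The union (−∞, −19) ∪ [−14, ∞) omits the interval between −19 and −14; in particular −19 has no preimage. So g is not surjective.
Because the two images are disjoint, no x < −4 has g(x) = g(−4), so we compute g⁻¹(−14): −14 lies in [−14, ∞), so solve 4x + 2 = −14: x = (−14 − 2)/4 = −4.

-4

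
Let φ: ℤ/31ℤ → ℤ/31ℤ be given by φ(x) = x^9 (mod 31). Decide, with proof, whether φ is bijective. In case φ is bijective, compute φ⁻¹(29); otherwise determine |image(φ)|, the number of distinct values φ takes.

11

φ(1) = 1^9 = 1.
φ(5): Repeated squaring mod 31: 5^1 ≡ 5, 5^2 ≡ 5² = 25, 5^4 ≡ 25² = 625 ≡ 5, 5^8 ≡ 5² = 25. Since 9 = 8 + 1, 5^9 ≡ 25·5: 25·5 = 125 ≡ 1. So 5^9 ≡ 1 (mod 31).
So φ(1) = φ(5) = 1 while 1 ≠ 5, so φ is not injective, hence not bijective.
Since φ is not bijective, we determine |image(φ)|. Computing x^9 mod 31 for each x (by repeated squaring, reducing mod 31 at every step), the values φ(0), φ(1), …, φ(30) are: 0, 1, 16, 29, 8, 1, 30, 8, 4, 4, 16, 23, 15, 29, 4, 29, 2, 27, 2, 16, 8, 15, 27, 27, 23, 1, 30, 23, 2, 15, 30.
The distinct values are {0, 1, 2, 4, 8, 15, 16, 23, 27, 29, 30}; there are 11 of them.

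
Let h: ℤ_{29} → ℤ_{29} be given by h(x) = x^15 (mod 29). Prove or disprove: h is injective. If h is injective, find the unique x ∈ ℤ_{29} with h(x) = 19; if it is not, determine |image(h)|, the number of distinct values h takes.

Since 29 is prime, the nonzero elements of ℤ_{29} form a cyclic group of order 28.
As gcd(15, 28) = 1, raising to the 15th power is a bijection on this group: if a^15 ≡ b^15 then (ab^{−1})^15 = 1, and the only element of order dividing gcd(15, 28) = 1 is 1, so a = b.
With h(0) = 0 this makes h injective on all of ℤ_{29}, hence bijective (finite equal-size domain and codomain). In particular h is injective.
Since h is injective, we find the preimage of 19. The inverse of x ↦ x^15 on (ℤ_{29})^× is x ↦ x^15, because 15·15 = 225 = 8·28 + 1 ≡ 1 (mod 28) and x^{28} = 1 for x ≠ 0 (Fermat). So h⁻¹(19) = 19^15 mod 29.
Repeated squaring mod 29: 19^1 ≡ 19, 19^2 ≡ 19² = 361 ≡ 13, 19^4 ≡ 13² = 169 ≡ 24, 19^8 ≡ 24² = 576 ≡ 25. Since 15 = 8 + 4 + 2 + 1, 19^15 ≡ 25·24·13·19: 25·24 = 600 ≡ 20, then 20·13 = 260 ≡ 28, then 28·19 = 532 ≡ 10. So 19^15 ≡ 10 (mod 29).
Hence h⁻¹(19) = 10.

10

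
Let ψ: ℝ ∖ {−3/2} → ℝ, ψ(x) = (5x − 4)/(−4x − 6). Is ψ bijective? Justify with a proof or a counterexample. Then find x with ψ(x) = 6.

-32/29

If ψ(x) = −5/4, cross-multiplying gives −4(5x − 4) = 5(−4x − 6), which simplifies to 16 = −30 — false.  So −5/4 has no preimage and ψ is not surjective.
Thus ψ is not bijective.
Solving ψ(x) = 6: cross-multiplying gives 5x − 4 = 6(−4x − 6), which rearranges to 29x = −32, so x = −32/29.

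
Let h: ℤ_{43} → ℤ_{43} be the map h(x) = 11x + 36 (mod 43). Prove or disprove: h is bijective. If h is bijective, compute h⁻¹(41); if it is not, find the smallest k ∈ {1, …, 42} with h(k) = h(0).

20

If h(u) = h(v), then 11u ≡ 11v (mod 43). Because gcd(11, 43) = 1, we may cancel 11 to get u ≡ v (mod 43).
We now compute 11⁻¹ mod 43 explicitly. Euclid's algorithm: 43 = 3·11 + 10, 11 = 1·10 + 1; back-substituting gives 1 = 4·11 − 1·43, so 11⁻¹ ≡ 4 (mod 43).
Then y ↦ 4(y − 36) is a two-sided inverse to h, so every y ∈ ℤ_{43} has a preimage.
Hence h is bijective.
Since h is bijective, we find h⁻¹(41): we need 11x ≡ 41 − 36 ≡ 5 (mod 43). Using 11⁻¹ = 4: x ≡ 4·5 = 20, so x = 20.
Check: h(20) = 11·20 + 36 = 256 = 5·43 + 41 ≡ 41 (mod 43).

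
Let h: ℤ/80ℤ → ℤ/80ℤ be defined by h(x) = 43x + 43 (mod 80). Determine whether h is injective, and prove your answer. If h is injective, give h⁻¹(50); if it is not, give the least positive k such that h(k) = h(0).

By definition, h is injective when h(x_1) = h(x_2) forces x_1 = x_2.
Suppose h(x_1) = h(x_2) in ℤ/80ℤ. Then 43x_1 + 43 ≡ 43x_2 + 43 (mod 80), so 43(x_1 − x_2) ≡ 0 (mod 80).
Since gcd(43, 80) = 1, 43 is invertible modulo 80, hence x_1 − x_2 ≡ 0 (mod 80), i.e. x_1 = x_2.
Therefore h is injective.
We now compute 43⁻¹ mod 80 explicitly. Euclid's algorithm: 80 = 1·43 + 37, 43 = 1·37 + 6, 37 = 6·6 + 1; back-substituting gives 1 = 67·43 − 36·80, so 43⁻¹ ≡ 67 (mod 80).
Since h is injective, we compute h⁻¹(50): solve 43x + 43 ≡ 50 (mod 80), i.e. 43x ≡ 7 (mod 80).
Multiplying by 43⁻¹ = 67 gives x ≡ 67·7 = 469 = 5·80 + 69 ≡ 69 (mod 80).
Check: h(69) = 43·69 + 43 = 3010 = 37·80 + 50 ≡ 50 (mod 80).

69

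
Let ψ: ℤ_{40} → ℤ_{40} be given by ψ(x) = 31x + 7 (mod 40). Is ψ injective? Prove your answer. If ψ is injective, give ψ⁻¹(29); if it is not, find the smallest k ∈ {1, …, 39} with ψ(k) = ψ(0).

By definition, injectivity means: for all s, t in the domain, ψ(s) = ψ(t) implies s = t.
If ψ(s) = ψ(t), then 31s ≡ 31t (mod 40). Because gcd(31, 40) = 1, we may cancel 31 to get s ≡ t (mod 40).
Therefore ψ is injective.
We now compute 31⁻¹ mod 40 explicitly. Euclid's algorithm: 40 = 1·31 + 9, 31 = 3·9 + 4, 9 = 2·4 + 1; back-substituting gives 1 = 31·31 − 24·40, so 31⁻¹ ≡ 31 (mod 40).
Since ψ is injective, we compute ψ⁻¹(29): solve 31x + 7 ≡ 29 (mod 40), i.e. 31x ≡ 22 (mod 40).
Multiplying by 31⁻¹ = 31 gives x ≡ 31·22 = 682 = 17·40 + 2 ≡ 2 (mod 40).
Check: ψ(2) = 31·2 + 7 = 69 = 1·40 + 29 ≡ 29 (mod 40).

2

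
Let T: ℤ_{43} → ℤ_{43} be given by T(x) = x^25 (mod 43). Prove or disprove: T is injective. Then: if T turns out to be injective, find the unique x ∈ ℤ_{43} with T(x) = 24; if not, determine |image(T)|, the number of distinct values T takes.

10

Since 43 is prime, the nonzero elements of ℤ_{43} form a cyclic group of order 42.
As gcd(25, 42) = 1, raising to the 25th power is a bijection on this group: if x_1^25 ≡ x_2^25 then (x_1x_2^{−1})^25 = 1, and the only element of order dividing gcd(25, 42) = 1 is 1, so x_1 = x_2.
With T(0) = 0 this makes T injective on all of ℤ_{43}, hence bijective (finite equal-size domain and codomain). In particular T is injective.
Since T is injective, we find the preimage of 24. The inverse of x ↦ x^25 on (ℤ_{43})^× is x ↦ x^37, because 25·37 = 925 = 22·42 + 1 ≡ 1 (mod 42) and x^{42} = 1 for x ≠ 0 (Fermat). So T⁻¹(24) = 24^37 mod 43.
Repeated squaring mod 43: 24^1 ≡ 24, 24^2 ≡ 24² = 576 ≡ 17, 24^4 ≡ 17² = 289 ≡ 31, 24^8 ≡ 31² = 961 ≡ 15, 24^16 ≡ 15² = 225 ≡ 10, 24^32 ≡ 10² = 100 ≡ 14. Since 37 = 32 + 4 + 1, 24^37 ≡ 14·31·24: 14·31 = 434 ≡ 4, then 4·24 = 96 ≡ 10. So 24^37 ≡ 10 (mod 43).
Hence T⁻¹(24) = 10.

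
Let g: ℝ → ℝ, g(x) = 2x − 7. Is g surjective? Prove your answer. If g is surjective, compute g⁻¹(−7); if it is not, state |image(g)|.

Recall: surjectivity means every element of the codomain has a preimage under g.
For any y ∈ ℝ, x = (y + 7)/2 satisfies g(x) = y.
So g is surjective.
Since g is surjective, we compute g⁻¹(−7) = (−7 + 7)/2 = 0.

0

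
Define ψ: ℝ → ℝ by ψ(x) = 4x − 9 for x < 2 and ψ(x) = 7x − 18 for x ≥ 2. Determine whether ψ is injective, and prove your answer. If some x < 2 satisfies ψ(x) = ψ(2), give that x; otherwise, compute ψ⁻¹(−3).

5/4

Both pieces are strictly increasing (slopes 4 and 7), so each is injective on its own interval.
The left piece maps (−∞, 2) onto (−∞, −1); the right piece maps [2, ∞) onto [−4, ∞).
These images overlap. In particular ψ(2) = −4 (right piece), and solving 4x − 9 = −4 on the left piece gives x = 5/4 < 2.
So ψ(5/4) = ψ(2) with 5/4 ≠ 2, and ψ is not injective. This x = 5/4 is the requested value below 2.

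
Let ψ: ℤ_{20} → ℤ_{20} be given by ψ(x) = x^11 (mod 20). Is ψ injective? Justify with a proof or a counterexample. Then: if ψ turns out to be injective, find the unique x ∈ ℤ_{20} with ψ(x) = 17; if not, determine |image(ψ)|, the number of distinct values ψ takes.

ψ(0) = 0^11 = 0.
ψ(10): Repeated squaring mod 20: 10^1 ≡ 10, 10^2 ≡ 10² = 100 ≡ 0, 10^4 ≡ 0² = 0, 10^8 ≡ 0² = 0. Since 11 = 8 + 2 + 1, 10^11 ≡ 0·0·10: 0·0 = 0, then 0·10 = 0. So 10^11 ≡ 0 (mod 20).
So ψ(0) = ψ(10) = 0 while 0 ≠ 10, so ψ is not injective.
Since ψ is not injective, we determine |image(ψ)|. Computing x^11 mod 20 for each x (by repeated squaring, reducing mod 20 at every step), the values ψ(0), ψ(1), …, ψ(19) are: 0, 1, 8, 7, 4, 5, 16, 3, 12, 9, 0, 11, 8, 17, 4, 15, 16, 13, 12, 19.
The distinct values are {0, 1, 3, 4, 5, 7, 8, 9, 11, 12, 13, 15, 16, 17, 19}; there are 15 of them.

15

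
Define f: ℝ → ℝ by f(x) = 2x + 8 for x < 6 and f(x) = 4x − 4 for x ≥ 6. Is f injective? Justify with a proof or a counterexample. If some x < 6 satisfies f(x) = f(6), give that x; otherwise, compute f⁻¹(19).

11/2

Both pieces are strictly increasing (slopes 2 and 4), so each is injective on its own interval.
The left piece maps (−∞, 6) onto (−∞, 20); the right piece maps [6, ∞) onto [20, ∞).
These images are disjoint, so no value is attained by both pieces. So f is injective.
Because the two images are disjoint, no x < 6 has f(x) = f(6), so we compute f⁻¹(19): 19 lies in (−∞, 20), so solve 2x + 8 = 19: x = (19 − 8)/2 = 11/2.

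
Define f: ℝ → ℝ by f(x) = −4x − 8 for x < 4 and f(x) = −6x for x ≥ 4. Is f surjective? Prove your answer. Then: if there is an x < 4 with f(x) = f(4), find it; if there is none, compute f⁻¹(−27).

Both pieces are strictly decreasing (slopes −4 and −6), so each is injective on its own interval.
The left piece maps (−∞, 4) onto (−24, ∞); the right piece maps [4, ∞) onto (−∞, −24].
These images together cover ℝ, so f is surjective.
Because the two images are disjoint, no x < 4 has f(x) = f(4), so we compute f⁻¹(−27): −27 lies in (−∞, −24], so solve −6x = −27: x = (−27 − 0)/(−6) = 9/2.

9/2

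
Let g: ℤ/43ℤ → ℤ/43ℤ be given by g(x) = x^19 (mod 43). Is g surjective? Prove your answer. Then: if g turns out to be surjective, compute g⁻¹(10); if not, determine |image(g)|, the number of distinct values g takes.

Since 43 is prime, the nonzero elements of ℤ/43ℤ form a cyclic group of order 42.
As gcd(19, 42) = 1, raising to the 19th power is a bijection on this group: if s^19 ≡ t^19 then (st^{−1})^19 = 1, and the only element of order dividing gcd(19, 42) = 1 is 1, so s = t.
With g(0) = 0 this makes g injective on all of ℤ/43ℤ, hence bijective (finite equal-size domain and codomain). In particular g is surjective.
Since g is surjective, we find the preimage of 10. The inverse of x ↦ x^19 on (ℤ/43ℤ)^× is x ↦ x^31, because 19·31 = 589 = 14·42 + 1 ≡ 1 (mod 42) and x^{42} = 1 for x ≠ 0 (Fermat). So g⁻¹(10) = 10^31 mod 43.
Repeated squaring mod 43: 10^1 ≡ 10, 10^2 ≡ 10² = 100 ≡ 14, 10^4 ≡ 14² = 196 ≡ 24, 10^8 ≡ 24² = 576 ≡ 17, 10^16 ≡ 17² = 289 ≡ 31. Since 31 = 16 + 8 + 4 + 2 + 1, 10^31 ≡ 31·17·24·14·10: 31·17 = 527 ≡ 11, then 11·24 = 264 ≡ 6, then 6·14 = 84 ≡ 41, then 41·10 = 410 ≡ 23. So 10^31 ≡ 23 (mod 43).
Hence g⁻¹(10) = 23.

23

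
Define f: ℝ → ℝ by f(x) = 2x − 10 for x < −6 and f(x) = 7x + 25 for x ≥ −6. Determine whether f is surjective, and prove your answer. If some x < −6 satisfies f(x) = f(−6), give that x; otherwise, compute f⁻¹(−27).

Both pieces are strictly increasing (slopes 2 and 7), so each is injective on its own interval.
The left piece maps (−∞, −6) onto (−∞, −22); the right piece maps [−6, ∞) onto [−17, ∞).
The union (−∞, −22) ∪ [−17, ∞) omits the interval between −22 and −17; in particular −22 has no preimage. So f is not surjective.
Because the two images are disjoint, no x < −6 has f(x) = f(−6), so we compute f⁻¹(−27): −27 lies in (−∞, −22), so solve 2x − 10 = −27: x = (−27 + 10)/2 = −17/2.

-17/2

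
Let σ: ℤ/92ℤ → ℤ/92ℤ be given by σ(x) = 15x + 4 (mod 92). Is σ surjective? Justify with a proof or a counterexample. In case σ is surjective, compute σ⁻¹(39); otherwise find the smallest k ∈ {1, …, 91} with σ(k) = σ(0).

33

Since gcd(15, 92) = 1, 15 is invertible modulo 92. Euclid's algorithm: 92 = 6·15 + 2, 15 = 7·2 + 1; back-substituting gives 1 = 43·15 − 7·92, so 15⁻¹ ≡ 43 (mod 92).
For any y ∈ ℤ/92ℤ, x = 43(y − 4) mod 92 satisfies σ(x) = 15·43(y − 4) + 4 ≡ y (since 15·43 ≡ 1 mod 92). So every y has a preimage.
Thus σ is surjective.
Since σ is surjective, we compute σ⁻¹(39): solve 15x + 4 ≡ 39 (mod 92), i.e. 15x ≡ 35 (mod 92).
Multiplying by 15⁻¹ = 43 gives x ≡ 43·35 = 1505 = 16·92 + 33 ≡ 33 (mod 92).
Check: σ(33) = 15·33 + 4 = 499 = 5·92 + 39 ≡ 39 (mod 92).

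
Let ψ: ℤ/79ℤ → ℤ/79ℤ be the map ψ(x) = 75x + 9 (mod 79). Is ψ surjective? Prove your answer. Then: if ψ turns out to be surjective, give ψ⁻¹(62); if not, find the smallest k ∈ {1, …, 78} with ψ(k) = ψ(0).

46

By definition, surjectivity means every element of the codomain has a preimage under ψ.
Since gcd(75, 79) = 1, 75 is invertible modulo 79. Euclid's algorithm: 79 = 1·75 + 4, 75 = 18·4 + 3, 4 = 1·3 + 1; back-substituting gives 1 = 59·75 − 56·79, so 75⁻¹ ≡ 59 (mod 79).
For any y ∈ ℤ/79ℤ, x = 59(y − 9) mod 79 satisfies ψ(x) = 75·59(y − 9) + 9 ≡ y (since 75·59 ≡ 1 mod 79). So every y has a preimage.
Therefore ψ is surjective.
Since ψ is surjective, we find ψ⁻¹(62): we need 75x ≡ 62 − 9 ≡ 53 (mod 79). Using 75⁻¹ = 59: x ≡ 59·53 = 3127 = 39·79 + 46, so x = 46.
Check: ψ(46) = 75·46 + 9 = 3459 = 43·79 + 62 ≡ 62 (mod 79).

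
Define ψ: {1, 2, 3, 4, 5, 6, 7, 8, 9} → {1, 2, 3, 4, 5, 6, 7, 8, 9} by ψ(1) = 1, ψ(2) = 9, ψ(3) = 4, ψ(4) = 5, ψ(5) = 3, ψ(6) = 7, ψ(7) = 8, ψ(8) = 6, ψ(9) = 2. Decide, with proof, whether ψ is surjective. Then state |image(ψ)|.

9

Every element of the codomain has a preimage: 1 = ψ(1), 2 = ψ(9), 3 = ψ(5), 4 = ψ(3), 5 = ψ(4), 6 = ψ(8), 7 = ψ(6), 8 = ψ(7), 9 = ψ(2).
Hence ψ is surjective.
The image of ψ is {1, 2, 3, 4, 5, 6, 7, 8, 9}, which has 9 elements.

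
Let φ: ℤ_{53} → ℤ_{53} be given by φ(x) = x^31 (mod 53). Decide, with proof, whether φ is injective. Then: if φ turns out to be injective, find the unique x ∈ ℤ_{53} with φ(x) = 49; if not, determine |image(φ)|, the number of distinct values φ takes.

28

Since 53 is prime, the nonzero elements of ℤ_{53} form a cyclic group of order 52.
As gcd(31, 52) = 1, raising to the 31st power is a bijection on this group: if x_1^31 ≡ x_2^31 then (x_1x_2^{−1})^31 = 1, and the only element of order dividing gcd(31, 52) = 1 is 1, so x_1 = x_2.
With φ(0) = 0 this makes φ injective on all of ℤ_{53}, hence bijective (finite equal-size domain and codomain). In particular φ is injective.
Since φ is injective, we find the preimage of 49. The inverse of x ↦ x^31 on (ℤ_{53})^× is x ↦ x^47, because 31·47 = 1457 = 28·52 + 1 ≡ 1 (mod 52) and x^{52} = 1 for x ≠ 0 (Fermat). So φ⁻¹(49) = 49^47 mod 53.
Repeated squaring mod 53: 49^1 ≡ 49, 49^2 ≡ 49² = 2401 ≡ 16, 49^4 ≡ 16² = 256 ≡ 44, 49^8 ≡ 44² = 1936 ≡ 28, 49^16 ≡ 28² = 784 ≡ 42, 49^32 ≡ 42² = 1764 ≡ 15. Since 47 = 32 + 8 + 4 + 2 + 1, 49^47 ≡ 15·28·44·16·49: 15·28 = 420 ≡ 49, then 49·44 = 2156 ≡ 36, then 36·16 = 576 ≡ 46, then 46·49 = 2254 ≡ 28. So 49^47 ≡ 28 (mod 53).
Hence φ⁻¹(49) = 28.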